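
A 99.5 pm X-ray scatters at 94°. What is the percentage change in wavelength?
2.6086%

Calculate the Compton shift:
Δλ = λ_C(1 - cos(94°))
Δλ = 2.4263 × (1 - cos(94°))
Δλ = 2.4263 × 1.0698
Δλ = 2.5956 pm

Percentage change:
(Δλ/λ₀) × 100 = (2.5956/99.5) × 100
= 2.6086%

(Intermediate values are shown rounded; full precision is carried through to the final answer.)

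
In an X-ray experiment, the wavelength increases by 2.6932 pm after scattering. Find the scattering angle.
96.32°

From the Compton formula Δλ = λ_C(1 - cos θ), we can solve for θ:

cos θ = 1 - Δλ/λ_C

Given:
- Δλ = 2.6932 pm
- λ_C = h/(m_e·c) ≈ 2.42631024 pm

cos θ = 1 - 2.6932/2.42631024
cos θ = 1 - 1.109998
cos θ = -0.109998

θ = arccos(-0.109998)
θ = 96.32°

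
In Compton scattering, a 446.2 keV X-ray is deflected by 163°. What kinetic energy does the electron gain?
281.4429 keV

By energy conservation: K_e = E_initial - E_final

First find the scattered photon energy:
Initial wavelength: λ = hc/E = 2.7787 pm
Compton shift: Δλ = λ_C(1 - cos(163°)) = 4.7466 pm
Final wavelength: λ' = 2.7787 + 4.7466 = 7.5253 pm
Final photon energy: E' = hc/λ' = 164.7571 keV

Electron kinetic energy:
K_e = E - E' = 446.2000 - 164.7571 = 281.4429 keV

(Intermediate values are shown rounded; full precision is carried through to the final answer.)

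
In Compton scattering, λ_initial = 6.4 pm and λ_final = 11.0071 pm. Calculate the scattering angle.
154.00°

First find the wavelength shift:
Δλ = λ' - λ = 11.0071 - 6.4 = 4.6071 pm

Using Δλ = λ_C(1 - cos θ), with λ_C = h/(m_e·c) ≈ 2.42631024 pm:
cos θ = 1 - Δλ/λ_C
cos θ = 1 - 4.6071/2.42631024
cos θ = -0.898809

θ = arccos(-0.898809)
θ = 154.00°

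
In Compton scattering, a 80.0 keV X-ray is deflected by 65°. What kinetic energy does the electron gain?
6.6319 keV

By energy conservation: K_e = E_initial - E_final

First find the scattered photon energy:
Initial wavelength: λ = hc/E = 15.4980 pm
Compton shift: Δλ = λ_C(1 - cos(65°)) = 1.4009 pm
Final wavelength: λ' = 15.4980 + 1.4009 = 16.8989 pm
Final photon energy: E' = hc/λ' = 73.3681 keV

Electron kinetic energy:
K_e = E - E' = 80.0000 - 73.3681 = 6.6319 keV

(Intermediate values are shown rounded; full precision is carried through to the final answer.)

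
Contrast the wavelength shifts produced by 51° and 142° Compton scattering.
142° produces the larger shift by a factor of 4.824

Calculate both shifts using Δλ = λ_C(1 - cos θ):

For θ₁ = 51°:
Δλ₁ = 2.4263 × (1 - cos(51°))
Δλ₁ = 2.4263 × 0.3707
Δλ₁ = 0.8994 pm

For θ₂ = 142°:
Δλ₂ = 2.4263 × (1 - cos(142°))
Δλ₂ = 2.4263 × 1.7880
Δλ₂ = 4.3383 pm

The 142° angle produces the larger shift.
Ratio: 4.3383/0.8994 = 4.824

(Intermediate values are shown rounded; full precision is carried through to the final answer.)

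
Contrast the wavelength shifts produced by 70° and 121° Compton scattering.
121° produces the larger shift by a factor of 2.303

Calculate both shifts using Δλ = λ_C(1 - cos θ):

For θ₁ = 70°:
Δλ₁ = 2.4263 × (1 - cos(70°))
Δλ₁ = 2.4263 × 0.6580
Δλ₁ = 1.5965 pm

For θ₂ = 121°:
Δλ₂ = 2.4263 × (1 - cos(121°))
Δλ₂ = 2.4263 × 1.5150
Δλ₂ = 3.6760 pm

The 121° angle produces the larger shift.
Ratio: 3.6760/1.5965 = 2.303

(Intermediate values are shown rounded; full precision is carried through to the final answer.)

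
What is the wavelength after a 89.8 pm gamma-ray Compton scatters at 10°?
89.8369 pm

Using the Compton scattering formula:
λ' = λ + Δλ = λ + λ_C(1 - cos θ)

Given:
- Initial wavelength λ = 89.8 pm
- Scattering angle θ = 10°
- Compton wavelength λ_C ≈ 2.4263 pm

Calculate the shift:
Δλ = 2.4263 × (1 - cos(10°))
Δλ = 2.4263 × 0.0152
Δλ = 0.0369 pm

Final wavelength:
λ' = 89.8 + 0.0369 = 89.8369 pm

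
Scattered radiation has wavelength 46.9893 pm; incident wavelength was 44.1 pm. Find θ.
101.00°

First find the wavelength shift:
Δλ = λ' - λ = 46.9893 - 44.1 = 2.8893 pm

Using Δλ = λ_C(1 - cos θ), with λ_C = h/(m_e·c) ≈ 2.42631024 pm:
cos θ = 1 - Δλ/λ_C
cos θ = 1 - 2.8893/2.42631024
cos θ = -0.190821

θ = arccos(-0.190821)
θ = 101.00°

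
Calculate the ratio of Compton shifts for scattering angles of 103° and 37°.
103° produces the larger shift by a factor of 6.083

Calculate both shifts using Δλ = λ_C(1 - cos θ):

For θ₁ = 37°:
Δλ₁ = 2.4263 × (1 - cos(37°))
Δλ₁ = 2.4263 × 0.2014
Δλ₁ = 0.4886 pm

For θ₂ = 103°:
Δλ₂ = 2.4263 × (1 - cos(103°))
Δλ₂ = 2.4263 × 1.2250
Δλ₂ = 2.9721 pm

The 103° angle produces the larger shift.
Ratio: 2.9721/0.4886 = 6.083

(Intermediate values are shown rounded; full precision is carried through to the final answer.)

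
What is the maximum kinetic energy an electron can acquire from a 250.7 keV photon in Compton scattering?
124.1615 keV

Maximum energy transfer occurs at θ = 180° (backscattering).

Initial photon: E₀ = 250.7 keV → λ₀ = 4.9455 pm

Maximum Compton shift (at 180°):
Δλ_max = 2λ_C = 2 × 2.4263 = 4.8526 pm

Final wavelength:
λ' = 4.9455 + 4.8526 = 9.7981 pm

Minimum photon energy (maximum energy to electron):
E'_min = hc/λ' = 126.5385 keV

Maximum electron kinetic energy:
K_max = E₀ - E'_min = 250.7000 - 126.5385 = 124.1615 keV

(Intermediate values are shown rounded; full precision is carried through to the final answer.)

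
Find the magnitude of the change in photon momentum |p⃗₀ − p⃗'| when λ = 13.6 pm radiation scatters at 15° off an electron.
1.2684e-23 kg·m/s

Photon momentum magnitude is p = h/λ.

Initial momentum:
p₀ = h/λ = 6.6261e-34/1.3600e-11 = 4.8721e-23 kg·m/s

After scattering:
λ' = λ + Δλ = 13.6 + 0.0827 = 13.6827 pm
p' = h/λ' = 6.6261e-34/1.3683e-11 = 4.8427e-23 kg·m/s

Momentum is a vector; the scattered photon's direction makes angle θ = 15° with the incident direction. The magnitude of the vector change Δp⃗ = p⃗₀ − p⃗' is found from the law of cosines:
|Δp⃗|² = p₀² + p'² − 2p₀p'cos θ
|Δp⃗|² = (4.8721e-23)² + (4.8427e-23)² − 2·4.8721e-23·4.8427e-23·cos(15°)
|Δp⃗| = 1.2684e-23 kg·m/s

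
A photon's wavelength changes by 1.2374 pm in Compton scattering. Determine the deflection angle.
60.66°

From the Compton formula Δλ = λ_C(1 - cos θ), we can solve for θ:

cos θ = 1 - Δλ/λ_C

Given:
- Δλ = 1.2374 pm
- λ_C = h/(m_e·c) ≈ 2.42631024 pm

cos θ = 1 - 1.2374/2.42631024
cos θ = 1 - 0.509992
cos θ = 0.490008

θ = arccos(0.490008)
θ = 60.66°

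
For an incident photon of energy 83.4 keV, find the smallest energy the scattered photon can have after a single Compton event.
62.8760 keV (at θ = 180°)

The scattered photon has minimum energy when its wavelength is maximum, i.e., when the Compton shift Δλ = λ_C(1 − cos θ) is maximum. This occurs at θ = 180° (backscattering), giving Δλ_max = 2λ_C = 4.8526 pm.

Initial wavelength: λ₀ = hc/E₀ = 14.8662 pm
Maximum final wavelength: λ'_max = λ₀ + 2λ_C = 14.8662 + 4.8526 = 19.7188 pm
Minimum final energy: E'_min = hc/λ'_max = 62.8760 keV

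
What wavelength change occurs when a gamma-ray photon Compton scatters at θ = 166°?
4.7805 pm

Using the Compton scattering formula:
Δλ = λ_C(1 - cos θ)

where λ_C = h/(m_e·c) ≈ 2.4263 pm is the Compton wavelength of an electron.

For θ = 166°:
cos(166°) = -0.9703
1 - cos(166°) = 1.9703

Δλ = 2.4263 × 1.9703
Δλ = 4.7805 pm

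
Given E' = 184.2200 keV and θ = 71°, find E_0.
243.4001 keV

Convert final energy to wavelength (hc ≈ 1239.842 keV·pm):
λ' = hc/E' = 1239.842 / 184.2200 = 6.7302 pm

Calculate the Compton shift:
Δλ = λ_C(1 - cos(71°))
Δλ = 2.4263 × (1 - cos(71°))
Δλ = 1.6364 pm

Initial wavelength:
λ = λ' - Δλ = 6.7302 - 1.6364 = 5.0938 pm

Initial energy:
E = hc/λ = 1239.842 / 5.0938 = 243.4001 keV

(Intermediate values are shown rounded; full precision is carried through to the final answer.)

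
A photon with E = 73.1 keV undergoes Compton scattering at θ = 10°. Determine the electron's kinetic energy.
0.1585 keV

By energy conservation: K_e = E_initial - E_final

First find the scattered photon energy:
Initial wavelength: λ = hc/E = 16.9609 pm
Compton shift: Δλ = λ_C(1 - cos(10°)) = 0.0369 pm
Final wavelength: λ' = 16.9609 + 0.0369 = 16.9978 pm
Final photon energy: E' = hc/λ' = 72.9415 keV

Electron kinetic energy:
K_e = E - E' = 73.1000 - 72.9415 = 0.1585 keV

(Intermediate values are shown rounded; full precision is carried through to the final answer.)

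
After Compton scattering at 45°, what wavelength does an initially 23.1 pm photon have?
23.8106 pm

Using the Compton formula: λ' = λ + λ_C(1 − cos θ)

For θ = 45°, cos θ = √2/2 (exact) ≈ 0.7071, so:
1 − cos 45° = 1 − (√2/2) ≈ 0.2929

Δλ = λ_C × 0.2929 = 2.4263 × 0.2929 = 0.7106 pm

λ' = 23.1 + 0.7106 = 23.8106 pm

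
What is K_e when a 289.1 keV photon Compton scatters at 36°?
28.1911 keV

By energy conservation: K_e = E_initial - E_final

First find the scattered photon energy:
Initial wavelength: λ = hc/E = 4.2886 pm
Compton shift: Δλ = λ_C(1 - cos(36°)) = 0.4634 pm
Final wavelength: λ' = 4.2886 + 0.4634 = 4.7520 pm
Final photon energy: E' = hc/λ' = 260.9089 keV

Electron kinetic energy:
K_e = E - E' = 289.1000 - 260.9089 = 28.1911 keV

(Intermediate values are shown rounded; full precision is carried through to the final answer.)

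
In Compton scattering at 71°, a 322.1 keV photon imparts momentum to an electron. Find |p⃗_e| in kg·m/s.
1.7517e-22 kg·m/s

The electron is initially at rest, so by conservation of momentum:
p⃗_e = p⃗₀ − p⃗'  (incident photon momentum minus scattered photon momentum)

Photon momentum magnitudes (p = h/λ = E/c):
λ₀ = hc/E₀ = 3.8492 pm → p₀ = h/λ₀ = 1.7214e-22 kg·m/s
Δλ = λ_C(1 − cos 71°) = 1.6364 pm
λ' = 5.4856 pm → p' = h/λ' = 1.2079e-22 kg·m/s

The scattered photon makes angle θ = 71° with the incident direction, so by the law of cosines:
|p⃗_e|² = p₀² + p'² − 2p₀p'cos θ
|p⃗_e|² = (1.7214e-22)² + (1.2079e-22)² − 2·1.7214e-22·1.2079e-22·cos(71°)
|p⃗_e| = 1.7517e-22 kg·m/s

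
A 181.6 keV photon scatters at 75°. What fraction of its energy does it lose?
0.2085 (or 20.85%)

Calculate initial and final photon energies:

Initial: E₀ = 181.6 keV → λ₀ = 6.8273 pm
Compton shift: Δλ = 1.7983 pm
Final wavelength: λ' = 8.6257 pm
Final energy: E' = 143.7388 keV

Fractional energy loss:
(E₀ - E')/E₀ = (181.6000 - 143.7388)/181.6000
= 37.8612/181.6000
= 0.2085
= 20.85%

(Intermediate values are shown rounded; full precision is carried through to the final answer.)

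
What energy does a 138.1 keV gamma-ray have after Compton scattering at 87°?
109.9425 keV

First convert energy to wavelength:
λ = hc/E, with hc ≈ 1239.842 keV·pm (i.e. 1239.842 eV·nm)

For E = 138.1 keV = 138100 eV:
λ = 1239.842 keV·pm / 138.1 keV
λ = 8.9779 pm

Calculate the Compton shift:
Δλ = λ_C(1 - cos(87°)) = 2.4263 × 0.9477
Δλ = 2.2993 pm

Final wavelength:
λ' = 8.9779 + 2.2993 = 11.2772 pm

Final energy:
E' = hc/λ' = 1239.842 / 11.2772 = 109.9425 keV

(Intermediate values are shown rounded; full precision is carried through to the final answer.)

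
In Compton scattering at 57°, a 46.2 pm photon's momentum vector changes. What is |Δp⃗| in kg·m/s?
1.3530e-23 kg·m/s

Photon momentum magnitude is p = h/λ.

Initial momentum:
p₀ = h/λ = 6.6261e-34/4.6200e-11 = 1.4342e-23 kg·m/s

After scattering:
λ' = λ + Δλ = 46.2 + 1.1048 = 47.3048 pm
p' = h/λ' = 6.6261e-34/4.7305e-11 = 1.4007e-23 kg·m/s

Momentum is a vector; the scattered photon's direction makes angle θ = 57° with the incident direction. The magnitude of the vector change Δp⃗ = p⃗₀ − p⃗' is found from the law of cosines:
|Δp⃗|² = p₀² + p'² − 2p₀p'cos θ
|Δp⃗|² = (1.4342e-23)² + (1.4007e-23)² − 2·1.4342e-23·1.4007e-23·cos(57°)
|Δp⃗| = 1.3530e-23 kg·m/s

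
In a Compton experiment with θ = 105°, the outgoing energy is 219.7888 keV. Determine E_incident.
479.3002 keV

Convert final energy to wavelength (hc ≈ 1239.842 keV·pm):
λ' = hc/E' = 1239.842 / 219.7888 = 5.6411 pm

Calculate the Compton shift:
Δλ = λ_C(1 - cos(105°))
Δλ = 2.4263 × (1 - cos(105°))
Δλ = 3.0543 pm

Initial wavelength:
λ = λ' - Δλ = 5.6411 - 3.0543 = 2.5868 pm

Initial energy:
E = hc/λ = 1239.842 / 2.5868 = 479.3002 keV

(Intermediate values are shown rounded; full precision is carried through to the final answer.)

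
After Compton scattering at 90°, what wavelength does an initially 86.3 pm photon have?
88.7263 pm

Using the Compton formula: λ' = λ + λ_C(1 − cos θ)

For θ = 90°, cos θ = 0 (exact) = 0.0000, so:
1 − cos 90° = 1 − (0) = 1.0000

Δλ = λ_C × 1.0000 = 2.4263 × 1.0000 = 2.4263 pm

λ' = 86.3 + 2.4263 = 88.7263 pm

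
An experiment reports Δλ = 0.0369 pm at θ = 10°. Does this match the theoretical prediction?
Yes, consistent

Calculate the expected shift for θ = 10°:

Δλ_expected = λ_C(1 - cos(10°))
Δλ_expected = 2.4263 × (1 - cos(10°))
Δλ_expected = 2.4263 × 0.0152
Δλ_expected = 0.0369 pm

Given shift: 0.0369 pm
Expected shift: 0.0369 pm
Difference: 0.0000 pm

The values match. This is consistent with Compton scattering at the stated angle.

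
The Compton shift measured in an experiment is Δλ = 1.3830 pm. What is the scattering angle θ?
64.53°

From the Compton formula Δλ = λ_C(1 - cos θ), we can solve for θ:

cos θ = 1 - Δλ/λ_C

Given:
- Δλ = 1.3830 pm
- λ_C = h/(m_e·c) ≈ 2.42631024 pm

cos θ = 1 - 1.3830/2.42631024
cos θ = 1 - 0.570001
cos θ = 0.429999

θ = arccos(0.429999)
θ = 64.53°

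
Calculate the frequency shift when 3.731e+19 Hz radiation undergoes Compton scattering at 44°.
2.915e+18 Hz (decrease)

Convert frequency to wavelength (c = 299792458 m/s):
λ₀ = c/f₀ = 299792458/3.731e+19 = 8.0351771e-12 m = 8.0352 pm

Calculate Compton shift:
Δλ = λ_C(1 - cos(44°)) = 0.6810 pm

Final wavelength:
λ' = λ₀ + Δλ = 8.0352 + 0.6810 = 8.7161 pm

Final frequency:
f' = c/λ' = 299792458/8.7161458e-12 = 3.4395071e+19 Hz

Frequency shift (decrease):
Δf = f₀ - f' = 3.731e+19 - 3.4395071e+19 = 2.915e+18 Hz

(Intermediate values are shown rounded; full precision is carried through to the final answer.)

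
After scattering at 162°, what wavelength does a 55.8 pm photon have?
60.5339 pm

Using the Compton scattering formula:
λ' = λ + Δλ = λ + λ_C(1 - cos θ)

Given:
- Initial wavelength λ = 55.8 pm
- Scattering angle θ = 162°
- Compton wavelength λ_C ≈ 2.4263 pm

Calculate the shift:
Δλ = 2.4263 × (1 - cos(162°))
Δλ = 2.4263 × 1.9511
Δλ = 4.7339 pm

Final wavelength:
λ' = 55.8 + 4.7339 = 60.5339 pm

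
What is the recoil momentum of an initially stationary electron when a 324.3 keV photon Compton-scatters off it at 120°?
2.3089e-22 kg·m/s

The electron is initially at rest, so by conservation of momentum:
p⃗_e = p⃗₀ − p⃗'  (incident photon momentum minus scattered photon momentum)

Photon momentum magnitudes (p = h/λ = E/c):
λ₀ = hc/E₀ = 3.8231 pm → p₀ = h/λ₀ = 1.7332e-22 kg·m/s
Δλ = λ_C(1 − cos 120°) = 3.6395 pm
λ' = 7.4626 pm → p' = h/λ' = 8.8790e-23 kg·m/s

The scattered photon makes angle θ = 120° with the incident direction, so by the law of cosines:
|p⃗_e|² = p₀² + p'² − 2p₀p'cos θ
|p⃗_e|² = (1.7332e-22)² + (8.8790e-23)² − 2·1.7332e-22·8.8790e-23·cos(120°)
|p⃗_e| = 2.3089e-22 kg·m/s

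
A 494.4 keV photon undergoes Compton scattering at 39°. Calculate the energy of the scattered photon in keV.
406.7077 keV

First convert energy to wavelength:
λ = hc/E, with hc ≈ 1239.842 keV·pm (i.e. 1239.842 eV·nm)

For E = 494.4 keV = 494400 eV:
λ = 1239.842 keV·pm / 494.4 keV
λ = 2.5078 pm

Calculate the Compton shift:
Δλ = λ_C(1 - cos(39°)) = 2.4263 × 0.2229
Δλ = 0.5407 pm

Final wavelength:
λ' = 2.5078 + 0.5407 = 3.0485 pm

Final energy:
E' = hc/λ' = 1239.842 / 3.0485 = 406.7077 keV

(Intermediate values are shown rounded; full precision is carried through to the final answer.)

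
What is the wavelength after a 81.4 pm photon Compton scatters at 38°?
81.9144 pm

Using the Compton scattering formula:
λ' = λ + Δλ = λ + λ_C(1 - cos θ)

Given:
- Initial wavelength λ = 81.4 pm
- Scattering angle θ = 38°
- Compton wavelength λ_C ≈ 2.4263 pm

Calculate the shift:
Δλ = 2.4263 × (1 - cos(38°))
Δλ = 2.4263 × 0.2120
Δλ = 0.5144 pm

Final wavelength:
λ' = 81.4 + 0.5144 = 81.9144 pm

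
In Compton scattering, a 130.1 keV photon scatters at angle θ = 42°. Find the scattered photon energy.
122.1143 keV

First convert energy to wavelength:
λ = hc/E, with hc ≈ 1239.842 keV·pm (i.e. 1239.842 eV·nm)

For E = 130.1 keV = 130100 eV:
λ = 1239.842 keV·pm / 130.1 keV
λ = 9.5299 pm

Calculate the Compton shift:
Δλ = λ_C(1 - cos(42°)) = 2.4263 × 0.2569
Δλ = 0.6232 pm

Final wavelength:
λ' = 9.5299 + 0.6232 = 10.1531 pm

Final energy:
E' = hc/λ' = 1239.842 / 10.1531 = 122.1143 keV

(Intermediate values are shown rounded; full precision is carried through to the final answer.)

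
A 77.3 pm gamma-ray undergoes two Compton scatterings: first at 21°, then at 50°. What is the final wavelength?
78.3279 pm

Apply Compton shift twice:

First scattering at θ₁ = 21°:
Δλ₁ = λ_C(1 - cos(21°))
Δλ₁ = 2.4263 × 0.0664
Δλ₁ = 0.1612 pm

After first scattering:
λ₁ = 77.3 + 0.1612 = 77.4612 pm

Second scattering at θ₂ = 50°:
Δλ₂ = λ_C(1 - cos(50°))
Δλ₂ = 2.4263 × 0.3572
Δλ₂ = 0.8667 pm

Final wavelength:
λ₂ = 77.4612 + 0.8667 = 78.3279 pm

Total shift: Δλ_total = 0.1612 + 0.8667 = 1.0279 pm

(Intermediate values are shown rounded; full precision is carried through to the final answer.)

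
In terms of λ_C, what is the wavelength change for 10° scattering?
0.0152 λ_C

The Compton shift formula is:
Δλ = λ_C(1 - cos θ)

Dividing both sides by λ_C:
Δλ/λ_C = 1 - cos θ

For θ = 10°:
Δλ/λ_C = 1 - cos(10°)
Δλ/λ_C = 1 - 0.9848
Δλ/λ_C = 0.0152

This means the shift is 0.0152 × λ_C = 0.0369 pm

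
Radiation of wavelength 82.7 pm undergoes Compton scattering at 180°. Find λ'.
87.5526 pm

Using the Compton formula: λ' = λ + λ_C(1 − cos θ)

For θ = 180°, cos θ = -1 (exact) = -1.0000, so:
1 − cos 180° = 1 − (-1) = 2.0000

Δλ = λ_C × 2.0000 = 2.4263 × 2.0000 = 4.8526 pm

λ' = 82.7 + 4.8526 = 87.5526 pm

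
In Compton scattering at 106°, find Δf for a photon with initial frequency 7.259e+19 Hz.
3.110e+19 Hz (decrease)

Convert frequency to wavelength (c = 299792458 m/s):
λ₀ = c/f₀ = 299792458/7.259e+19 = 4.1299416e-12 m = 4.1299 pm

Calculate Compton shift:
Δλ = λ_C(1 - cos(106°)) = 3.0951 pm

Final wavelength:
λ' = λ₀ + Δλ = 4.1299 + 3.0951 = 7.2250 pm

Final frequency:
f' = c/λ' = 299792458/7.2250335e-12 = 4.1493573e+19 Hz

Frequency shift (decrease):
Δf = f₀ - f' = 7.259e+19 - 4.1493573e+19 = 3.110e+19 Hz

(Intermediate values are shown rounded; full precision is carried through to the final answer.)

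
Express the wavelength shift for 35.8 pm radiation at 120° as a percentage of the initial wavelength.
10.1661%

Calculate the Compton shift:
Δλ = λ_C(1 - cos(120°))
Δλ = 2.4263 × (1 - cos(120°))
Δλ = 2.4263 × 1.5000
Δλ = 3.6395 pm

Percentage change:
(Δλ/λ₀) × 100 = (3.6395/35.8) × 100
= 10.1661%

(Intermediate values are shown rounded; full precision is carried through to the final answer.)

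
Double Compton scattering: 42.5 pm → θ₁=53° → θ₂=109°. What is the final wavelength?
46.6824 pm

Apply Compton shift twice:

First scattering at θ₁ = 53°:
Δλ₁ = λ_C(1 - cos(53°))
Δλ₁ = 2.4263 × 0.3982
Δλ₁ = 0.9661 pm

After first scattering:
λ₁ = 42.5 + 0.9661 = 43.4661 pm

Second scattering at θ₂ = 109°:
Δλ₂ = λ_C(1 - cos(109°))
Δλ₂ = 2.4263 × 1.3256
Δλ₂ = 3.2162 pm

Final wavelength:
λ₂ = 43.4661 + 3.2162 = 46.6824 pm

Total shift: Δλ_total = 0.9661 + 3.2162 = 4.1824 pm

(Intermediate values are shown rounded; full precision is carried through to the final answer.)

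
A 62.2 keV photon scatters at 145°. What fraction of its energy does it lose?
0.1813 (or 18.13%)

Calculate initial and final photon energies:

Initial: E₀ = 62.2 keV → λ₀ = 19.9332 pm
Compton shift: Δλ = 4.4138 pm
Final wavelength: λ' = 24.3470 pm
Final energy: E' = 50.9239 keV

Fractional energy loss:
(E₀ - E')/E₀ = (62.2000 - 50.9239)/62.2000
= 11.2761/62.2000
= 0.1813
= 18.13%

(Intermediate values are shown rounded; full precision is carried through to the final answer.)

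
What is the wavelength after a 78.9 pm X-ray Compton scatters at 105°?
81.9543 pm

Using the Compton scattering formula:
λ' = λ + Δλ = λ + λ_C(1 - cos θ)

Given:
- Initial wavelength λ = 78.9 pm
- Scattering angle θ = 105°
- Compton wavelength λ_C ≈ 2.4263 pm

Calculate the shift:
Δλ = 2.4263 × (1 - cos(105°))
Δλ = 2.4263 × 1.2588
Δλ = 3.0543 pm

Final wavelength:
λ' = 78.9 + 3.0543 = 81.9543 pm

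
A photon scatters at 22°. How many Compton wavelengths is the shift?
0.0728 λ_C

The Compton shift formula is:
Δλ = λ_C(1 - cos θ)

Dividing both sides by λ_C:
Δλ/λ_C = 1 - cos θ

For θ = 22°:
Δλ/λ_C = 1 - cos(22°)
Δλ/λ_C = 1 - 0.9272
Δλ/λ_C = 0.0728

This means the shift is 0.0728 × λ_C = 0.1767 pm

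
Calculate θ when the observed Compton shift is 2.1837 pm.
84.26°

From the Compton formula Δλ = λ_C(1 - cos θ), we can solve for θ:

cos θ = 1 - Δλ/λ_C

Given:
- Δλ = 2.1837 pm
- λ_C = h/(m_e·c) ≈ 2.42631024 pm

cos θ = 1 - 2.1837/2.42631024
cos θ = 1 - 0.900009
cos θ = 0.099991

θ = arccos(0.099991)
θ = 84.26°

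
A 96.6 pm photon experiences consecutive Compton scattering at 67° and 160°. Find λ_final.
102.7846 pm

Apply Compton shift twice:

First scattering at θ₁ = 67°:
Δλ₁ = λ_C(1 - cos(67°))
Δλ₁ = 2.4263 × 0.6093
Δλ₁ = 1.4783 pm

After first scattering:
λ₁ = 96.6 + 1.4783 = 98.0783 pm

Second scattering at θ₂ = 160°:
Δλ₂ = λ_C(1 - cos(160°))
Δλ₂ = 2.4263 × 1.9397
Δλ₂ = 4.7063 pm

Final wavelength:
λ₂ = 98.0783 + 4.7063 = 102.7846 pm

Total shift: Δλ_total = 1.4783 + 4.7063 = 6.1846 pm

(Intermediate values are shown rounded; full precision is carried through to the final answer.)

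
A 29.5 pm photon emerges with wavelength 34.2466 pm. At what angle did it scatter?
163.00°

First find the wavelength shift:
Δλ = λ' - λ = 34.2466 - 29.5 = 4.7466 pm

Using Δλ = λ_C(1 - cos θ), with λ_C = h/(m_e·c) ≈ 2.42631024 pm:
cos θ = 1 - Δλ/λ_C
cos θ = 1 - 4.7466/2.42631024
cos θ = -0.956304

θ = arccos(-0.956304)
θ = 163.00°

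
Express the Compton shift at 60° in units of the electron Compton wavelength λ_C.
0.5000 λ_C

The Compton shift formula is:
Δλ = λ_C(1 - cos θ)

Dividing both sides by λ_C:
Δλ/λ_C = 1 - cos θ

For θ = 60°:
Δλ/λ_C = 1 - cos(60°)
Δλ/λ_C = 1 - 0.5000
Δλ/λ_C = 0.5000

This means the shift is 0.5000 × λ_C = 1.2132 pm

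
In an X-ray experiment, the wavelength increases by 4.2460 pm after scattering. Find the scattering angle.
138.59°

From the Compton formula Δλ = λ_C(1 - cos θ), we can solve for θ:

cos θ = 1 - Δλ/λ_C

Given:
- Δλ = 4.2460 pm
- λ_C = h/(m_e·c) ≈ 2.42631024 pm

cos θ = 1 - 4.2460/2.42631024
cos θ = 1 - 1.749982
cos θ = -0.749982

θ = arccos(-0.749982)
θ = 138.59°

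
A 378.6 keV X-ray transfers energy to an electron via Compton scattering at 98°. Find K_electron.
173.2872 keV

By energy conservation: K_e = E_initial - E_final

First find the scattered photon energy:
Initial wavelength: λ = hc/E = 3.2748 pm
Compton shift: Δλ = λ_C(1 - cos(98°)) = 2.7640 pm
Final wavelength: λ' = 3.2748 + 2.7640 = 6.0388 pm
Final photon energy: E' = hc/λ' = 205.3128 keV

Electron kinetic energy:
K_e = E - E' = 378.6000 - 205.3128 = 173.2872 keV

(Intermediate values are shown rounded; full precision is carried through to the final answer.)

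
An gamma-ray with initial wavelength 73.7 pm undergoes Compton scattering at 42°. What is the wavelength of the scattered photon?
74.3232 pm

Using the Compton scattering formula:
λ' = λ + Δλ = λ + λ_C(1 - cos θ)

Given:
- Initial wavelength λ = 73.7 pm
- Scattering angle θ = 42°
- Compton wavelength λ_C ≈ 2.4263 pm

Calculate the shift:
Δλ = 2.4263 × (1 - cos(42°))
Δλ = 2.4263 × 0.2569
Δλ = 0.6232 pm

Final wavelength:
λ' = 73.7 + 0.6232 = 74.3232 pm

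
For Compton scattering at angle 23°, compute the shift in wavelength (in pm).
0.1929 pm

Using the Compton scattering formula:
Δλ = λ_C(1 - cos θ)

where λ_C = h/(m_e·c) ≈ 2.4263 pm is the Compton wavelength of an electron.

For θ = 23°:
cos(23°) = 0.9205
1 - cos(23°) = 0.0795

Δλ = 2.4263 × 0.0795
Δλ = 0.1929 pm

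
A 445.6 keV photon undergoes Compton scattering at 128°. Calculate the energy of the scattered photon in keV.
184.9818 keV

First convert energy to wavelength:
λ = hc/E, with hc ≈ 1239.842 keV·pm (i.e. 1239.842 eV·nm)

For E = 445.6 keV = 445600 eV:
λ = 1239.842 keV·pm / 445.6 keV
λ = 2.7824 pm

Calculate the Compton shift:
Δλ = λ_C(1 - cos(128°)) = 2.4263 × 1.6157
Δλ = 3.9201 pm

Final wavelength:
λ' = 2.7824 + 3.9201 = 6.7025 pm

Final energy:
E' = hc/λ' = 1239.842 / 6.7025 = 184.9818 keV

(Intermediate values are shown rounded; full precision is carried through to the final answer.)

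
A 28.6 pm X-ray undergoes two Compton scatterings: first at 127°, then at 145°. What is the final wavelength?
36.9003 pm

Apply Compton shift twice:

First scattering at θ₁ = 127°:
Δλ₁ = λ_C(1 - cos(127°))
Δλ₁ = 2.4263 × 1.6018
Δλ₁ = 3.8865 pm

After first scattering:
λ₁ = 28.6 + 3.8865 = 32.4865 pm

Second scattering at θ₂ = 145°:
Δλ₂ = λ_C(1 - cos(145°))
Δλ₂ = 2.4263 × 1.8192
Δλ₂ = 4.4138 pm

Final wavelength:
λ₂ = 32.4865 + 4.4138 = 36.9003 pm

Total shift: Δλ_total = 3.8865 + 4.4138 = 8.3003 pm

(Intermediate values are shown rounded; full precision is carried through to the final answer.)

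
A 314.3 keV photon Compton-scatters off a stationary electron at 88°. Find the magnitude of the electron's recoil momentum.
1.9516e-22 kg·m/s

The electron is initially at rest, so by conservation of momentum:
p⃗_e = p⃗₀ − p⃗'  (incident photon momentum minus scattered photon momentum)

Photon momentum magnitudes (p = h/λ = E/c):
λ₀ = hc/E₀ = 3.9448 pm → p₀ = h/λ₀ = 1.6797e-22 kg·m/s
Δλ = λ_C(1 − cos 88°) = 2.3416 pm
λ' = 6.2864 pm → p' = h/λ' = 1.0540e-22 kg·m/s

The scattered photon makes angle θ = 88° with the incident direction, so by the law of cosines:
|p⃗_e|² = p₀² + p'² − 2p₀p'cos θ
|p⃗_e|² = (1.6797e-22)² + (1.0540e-22)² − 2·1.6797e-22·1.0540e-22·cos(88°)
|p⃗_e| = 1.9516e-22 kg·m/s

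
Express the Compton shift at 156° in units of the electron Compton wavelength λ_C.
1.9135 λ_C

The Compton shift formula is:
Δλ = λ_C(1 - cos θ)

Dividing both sides by λ_C:
Δλ/λ_C = 1 - cos θ

For θ = 156°:
Δλ/λ_C = 1 - cos(156°)
Δλ/λ_C = 1 - -0.9135
Δλ/λ_C = 1.9135

This means the shift is 1.9135 × λ_C = 4.6429 pm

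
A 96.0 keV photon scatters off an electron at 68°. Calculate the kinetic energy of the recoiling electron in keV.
10.0933 keV

By energy conservation: K_e = E_initial - E_final

First find the scattered photon energy:
Initial wavelength: λ = hc/E = 12.9150 pm
Compton shift: Δλ = λ_C(1 - cos(68°)) = 1.5174 pm
Final wavelength: λ' = 12.9150 + 1.5174 = 14.4324 pm
Final photon energy: E' = hc/λ' = 85.9067 keV

Electron kinetic energy:
K_e = E - E' = 96.0000 - 85.9067 = 10.0933 keV

(Intermediate values are shown rounded; full precision is carried through to the final answer.)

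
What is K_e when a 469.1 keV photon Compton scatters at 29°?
48.4202 keV

By energy conservation: K_e = E_initial - E_final

First find the scattered photon energy:
Initial wavelength: λ = hc/E = 2.6430 pm
Compton shift: Δλ = λ_C(1 - cos(29°)) = 0.3042 pm
Final wavelength: λ' = 2.6430 + 0.3042 = 2.9472 pm
Final photon energy: E' = hc/λ' = 420.6798 keV

Electron kinetic energy:
K_e = E - E' = 469.1000 - 420.6798 = 48.4202 keV

(Intermediate values are shown rounded; full precision is carried through to the final answer.)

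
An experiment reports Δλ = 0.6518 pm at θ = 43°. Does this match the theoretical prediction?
Yes, consistent

Calculate the expected shift for θ = 43°:

Δλ_expected = λ_C(1 - cos(43°))
Δλ_expected = 2.4263 × (1 - cos(43°))
Δλ_expected = 2.4263 × 0.2686
Δλ_expected = 0.6518 pm

Given shift: 0.6518 pm
Expected shift: 0.6518 pm
Difference: 0.0000 pm

The values match. This is consistent with Compton scattering at the stated angle.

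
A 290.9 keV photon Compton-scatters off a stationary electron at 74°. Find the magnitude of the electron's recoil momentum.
1.6387e-22 kg·m/s

The electron is initially at rest, so by conservation of momentum:
p⃗_e = p⃗₀ − p⃗'  (incident photon momentum minus scattered photon momentum)

Photon momentum magnitudes (p = h/λ = E/c):
λ₀ = hc/E₀ = 4.2621 pm → p₀ = h/λ₀ = 1.5547e-22 kg·m/s
Δλ = λ_C(1 − cos 74°) = 1.7575 pm
λ' = 6.0196 pm → p' = h/λ' = 1.1007e-22 kg·m/s

The scattered photon makes angle θ = 74° with the incident direction, so by the law of cosines:
|p⃗_e|² = p₀² + p'² − 2p₀p'cos θ
|p⃗_e|² = (1.5547e-22)² + (1.1007e-22)² − 2·1.5547e-22·1.1007e-22·cos(74°)
|p⃗_e| = 1.6387e-22 kg·m/s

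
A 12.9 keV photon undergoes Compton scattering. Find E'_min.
12.2800 keV (at θ = 180°)

The scattered photon has minimum energy when its wavelength is maximum, i.e., when the Compton shift Δλ = λ_C(1 − cos θ) is maximum. This occurs at θ = 180° (backscattering), giving Δλ_max = 2λ_C = 4.8526 pm.

Initial wavelength: λ₀ = hc/E₀ = 96.1118 pm
Maximum final wavelength: λ'_max = λ₀ + 2λ_C = 96.1118 + 4.8526 = 100.9644 pm
Minimum final energy: E'_min = hc/λ'_max = 12.2800 keV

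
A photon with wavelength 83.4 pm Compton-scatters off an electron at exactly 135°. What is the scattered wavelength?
87.5420 pm

Using the Compton formula: λ' = λ + λ_C(1 − cos θ)

For θ = 135°, cos θ = -√2/2 (exact) ≈ -0.7071, so:
1 − cos 135° = 1 − (-√2/2) ≈ 1.7071

Δλ = λ_C × 1.7071 = 2.4263 × 1.7071 = 4.1420 pm

λ' = 83.4 + 4.1420 = 87.5420 pm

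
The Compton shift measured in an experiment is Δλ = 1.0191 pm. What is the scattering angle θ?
54.55°

From the Compton formula Δλ = λ_C(1 - cos θ), we can solve for θ:

cos θ = 1 - Δλ/λ_C

Given:
- Δλ = 1.0191 pm
- λ_C = h/(m_e·c) ≈ 2.42631024 pm

cos θ = 1 - 1.0191/2.42631024
cos θ = 1 - 0.420020
cos θ = 0.579980

θ = arccos(0.579980)
θ = 54.55°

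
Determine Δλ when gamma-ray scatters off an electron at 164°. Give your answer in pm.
4.7586 pm

Using the Compton scattering formula:
Δλ = λ_C(1 - cos θ)

where λ_C = h/(m_e·c) ≈ 2.4263 pm is the Compton wavelength of an electron.

For θ = 164°:
cos(164°) = -0.9613
1 - cos(164°) = 1.9613

Δλ = 2.4263 × 1.9613
Δλ = 4.7586 pm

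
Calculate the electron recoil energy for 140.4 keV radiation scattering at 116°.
39.7693 keV

By energy conservation: K_e = E_initial - E_final

First find the scattered photon energy:
Initial wavelength: λ = hc/E = 8.8308 pm
Compton shift: Δλ = λ_C(1 - cos(116°)) = 3.4899 pm
Final wavelength: λ' = 8.8308 + 3.4899 = 12.3207 pm
Final photon energy: E' = hc/λ' = 100.6307 keV

Electron kinetic energy:
K_e = E - E' = 140.4000 - 100.6307 = 39.7693 keV

(Intermediate values are shown rounded; full precision is carried through to the final answer.)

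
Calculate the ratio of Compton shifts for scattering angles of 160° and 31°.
160° produces the larger shift by a factor of 13.580

Calculate both shifts using Δλ = λ_C(1 - cos θ):

For θ₁ = 31°:
Δλ₁ = 2.4263 × (1 - cos(31°))
Δλ₁ = 2.4263 × 0.1428
Δλ₁ = 0.3466 pm

For θ₂ = 160°:
Δλ₂ = 2.4263 × (1 - cos(160°))
Δλ₂ = 2.4263 × 1.9397
Δλ₂ = 4.7063 pm

The 160° angle produces the larger shift.
Ratio: 4.7063/0.3466 = 13.580

(Intermediate values are shown rounded; full precision is carried through to the final answer.)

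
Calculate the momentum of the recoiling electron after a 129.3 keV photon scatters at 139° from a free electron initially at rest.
1.0980e-22 kg·m/s

The electron is initially at rest, so by conservation of momentum:
p⃗_e = p⃗₀ − p⃗'  (incident photon momentum minus scattered photon momentum)

Photon momentum magnitudes (p = h/λ = E/c):
λ₀ = hc/E₀ = 9.5889 pm → p₀ = h/λ₀ = 6.9102e-23 kg·m/s
Δλ = λ_C(1 − cos 139°) = 4.2575 pm
λ' = 13.8463 pm → p' = h/λ' = 4.7854e-23 kg·m/s

The scattered photon makes angle θ = 139° with the incident direction, so by the law of cosines:
|p⃗_e|² = p₀² + p'² − 2p₀p'cos θ
|p⃗_e|² = (6.9102e-23)² + (4.7854e-23)² − 2·6.9102e-23·4.7854e-23·cos(139°)
|p⃗_e| = 1.0980e-22 kg·m/s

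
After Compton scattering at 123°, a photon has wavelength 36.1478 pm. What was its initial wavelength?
32.4000 pm

From λ' = λ + Δλ, we have λ = λ' - Δλ

First calculate the Compton shift:
Δλ = λ_C(1 - cos θ)
Δλ = 2.4263 × (1 - cos(123°))
Δλ = 2.4263 × 1.5446
Δλ = 3.7478 pm

Initial wavelength:
λ = λ' - Δλ
λ = 36.1478 - 3.7478
λ = 32.4000 pm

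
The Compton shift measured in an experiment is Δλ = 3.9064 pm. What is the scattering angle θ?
127.59°

From the Compton formula Δλ = λ_C(1 - cos θ), we can solve for θ:

cos θ = 1 - Δλ/λ_C

Given:
- Δλ = 3.9064 pm
- λ_C = h/(m_e·c) ≈ 2.42631024 pm

cos θ = 1 - 3.9064/2.42631024
cos θ = 1 - 1.610017
cos θ = -0.610017

θ = arccos(-0.610017)
θ = 127.59°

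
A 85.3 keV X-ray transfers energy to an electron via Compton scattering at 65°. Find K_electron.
7.4986 keV

By energy conservation: K_e = E_initial - E_final

First find the scattered photon energy:
Initial wavelength: λ = hc/E = 14.5351 pm
Compton shift: Δλ = λ_C(1 - cos(65°)) = 1.4009 pm
Final wavelength: λ' = 14.5351 + 1.4009 = 15.9360 pm
Final photon energy: E' = hc/λ' = 77.8014 keV

Electron kinetic energy:
K_e = E - E' = 85.3000 - 77.8014 = 7.4986 keV

(Intermediate values are shown rounded; full precision is carried through to the final answer.)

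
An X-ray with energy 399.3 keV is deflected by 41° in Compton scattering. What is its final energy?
335.0753 keV

First convert energy to wavelength:
λ = hc/E, with hc ≈ 1239.842 keV·pm (i.e. 1239.842 eV·nm)

For E = 399.3 keV = 399300 eV:
λ = 1239.842 keV·pm / 399.3 keV
λ = 3.1050 pm

Calculate the Compton shift:
Δλ = λ_C(1 - cos(41°)) = 2.4263 × 0.2453
Δλ = 0.5952 pm

Final wavelength:
λ' = 3.1050 + 0.5952 = 3.7002 pm

Final energy:
E' = hc/λ' = 1239.842 / 3.7002 = 335.0753 keV

(Intermediate values are shown rounded; full precision is carried through to the final answer.)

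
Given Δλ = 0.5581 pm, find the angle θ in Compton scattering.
39.65°

From the Compton formula Δλ = λ_C(1 - cos θ), we can solve for θ:

cos θ = 1 - Δλ/λ_C

Given:
- Δλ = 0.5581 pm
- λ_C = h/(m_e·c) ≈ 2.42631024 pm

cos θ = 1 - 0.5581/2.42631024
cos θ = 1 - 0.230020
cos θ = 0.769980

θ = arccos(0.769980)
θ = 39.65°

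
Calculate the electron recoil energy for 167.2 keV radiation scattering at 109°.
50.5810 keV

By energy conservation: K_e = E_initial - E_final

First find the scattered photon energy:
Initial wavelength: λ = hc/E = 7.4153 pm
Compton shift: Δλ = λ_C(1 - cos(109°)) = 3.2162 pm
Final wavelength: λ' = 7.4153 + 3.2162 = 10.6316 pm
Final photon energy: E' = hc/λ' = 116.6190 keV

Electron kinetic energy:
K_e = E - E' = 167.2000 - 116.6190 = 50.5810 keV

(Intermediate values are shown rounded; full precision is carried through to the final answer.)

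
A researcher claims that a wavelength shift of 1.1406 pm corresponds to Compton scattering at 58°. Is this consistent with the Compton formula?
Yes, consistent

Calculate the expected shift for θ = 58°:

Δλ_expected = λ_C(1 - cos(58°))
Δλ_expected = 2.4263 × (1 - cos(58°))
Δλ_expected = 2.4263 × 0.4701
Δλ_expected = 1.1406 pm

Given shift: 1.1406 pm
Expected shift: 1.1406 pm
Difference: 0.0000 pm

The values match. This is consistent with Compton scattering at the stated angle.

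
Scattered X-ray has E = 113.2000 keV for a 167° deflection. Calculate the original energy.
201.2001 keV

Convert final energy to wavelength (hc ≈ 1239.842 keV·pm):
λ' = hc/E' = 1239.842 / 113.2000 = 10.9527 pm

Calculate the Compton shift:
Δλ = λ_C(1 - cos(167°))
Δλ = 2.4263 × (1 - cos(167°))
Δλ = 4.7904 pm

Initial wavelength:
λ = λ' - Δλ = 10.9527 - 4.7904 = 6.1622 pm

Initial energy:
E = hc/λ = 1239.842 / 6.1622 = 201.2001 keV

(Intermediate values are shown rounded; full precision is carried through to the final answer.)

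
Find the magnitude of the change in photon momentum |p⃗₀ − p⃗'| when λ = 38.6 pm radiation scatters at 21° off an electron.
6.2439e-24 kg·m/s

Photon momentum magnitude is p = h/λ.

Initial momentum:
p₀ = h/λ = 6.6261e-34/3.8600e-11 = 1.7166e-23 kg·m/s

After scattering:
λ' = λ + Δλ = 38.6 + 0.1612 = 38.7612 pm
p' = h/λ' = 6.6261e-34/3.8761e-11 = 1.7095e-23 kg·m/s

Momentum is a vector; the scattered photon's direction makes angle θ = 21° with the incident direction. The magnitude of the vector change Δp⃗ = p⃗₀ − p⃗' is found from the law of cosines:
|Δp⃗|² = p₀² + p'² − 2p₀p'cos θ
|Δp⃗|² = (1.7166e-23)² + (1.7095e-23)² − 2·1.7166e-23·1.7095e-23·cos(21°)
|Δp⃗| = 6.2439e-24 kg·m/s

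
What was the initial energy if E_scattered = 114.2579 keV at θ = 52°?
125.0000 keV

Convert final energy to wavelength (hc ≈ 1239.842 keV·pm):
λ' = hc/E' = 1239.842 / 114.2579 = 10.8513 pm

Calculate the Compton shift:
Δλ = λ_C(1 - cos(52°))
Δλ = 2.4263 × (1 - cos(52°))
Δλ = 0.9325 pm

Initial wavelength:
λ = λ' - Δλ = 10.8513 - 0.9325 = 9.9187 pm

Initial energy:
E = hc/λ = 1239.842 / 9.9187 = 125.0000 keV

(Intermediate values are shown rounded; full precision is carried through to the final answer.)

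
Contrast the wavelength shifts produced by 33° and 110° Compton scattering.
110° produces the larger shift by a factor of 8.319

Calculate both shifts using Δλ = λ_C(1 - cos θ):

For θ₁ = 33°:
Δλ₁ = 2.4263 × (1 - cos(33°))
Δλ₁ = 2.4263 × 0.1613
Δλ₁ = 0.3914 pm

For θ₂ = 110°:
Δλ₂ = 2.4263 × (1 - cos(110°))
Δλ₂ = 2.4263 × 1.3420
Δλ₂ = 3.2562 pm

The 110° angle produces the larger shift.
Ratio: 3.2562/0.3914 = 8.319

(Intermediate values are shown rounded; full precision is carried through to the final answer.)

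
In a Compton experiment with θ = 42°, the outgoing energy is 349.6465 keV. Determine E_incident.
424.2000 keV

Convert final energy to wavelength (hc ≈ 1239.842 keV·pm):
λ' = hc/E' = 1239.842 / 349.6465 = 3.5460 pm

Calculate the Compton shift:
Δλ = λ_C(1 - cos(42°))
Δλ = 2.4263 × (1 - cos(42°))
Δλ = 0.6232 pm

Initial wavelength:
λ = λ' - Δλ = 3.5460 - 0.6232 = 2.9228 pm

Initial energy:
E = hc/λ = 1239.842 / 2.9228 = 424.2000 keV

(Intermediate values are shown rounded; full precision is carried through to the final answer.)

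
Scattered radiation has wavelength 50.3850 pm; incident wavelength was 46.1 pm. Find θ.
140.00°

First find the wavelength shift:
Δλ = λ' - λ = 50.3850 - 46.1 = 4.2850 pm

Using Δλ = λ_C(1 - cos θ), with λ_C = h/(m_e·c) ≈ 2.42631024 pm:
cos θ = 1 - Δλ/λ_C
cos θ = 1 - 4.2850/2.42631024
cos θ = -0.766056

θ = arccos(-0.766056)
θ = 140.00°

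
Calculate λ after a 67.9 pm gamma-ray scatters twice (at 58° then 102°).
71.9713 pm

Apply Compton shift twice:

First scattering at θ₁ = 58°:
Δλ₁ = λ_C(1 - cos(58°))
Δλ₁ = 2.4263 × 0.4701
Δλ₁ = 1.1406 pm

After first scattering:
λ₁ = 67.9 + 1.1406 = 69.0406 pm

Second scattering at θ₂ = 102°:
Δλ₂ = λ_C(1 - cos(102°))
Δλ₂ = 2.4263 × 1.2079
Δλ₂ = 2.9308 pm

Final wavelength:
λ₂ = 69.0406 + 2.9308 = 71.9713 pm

Total shift: Δλ_total = 1.1406 + 2.9308 = 4.0713 pm

(Intermediate values are shown rounded; full precision is carried through to the final answer.)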